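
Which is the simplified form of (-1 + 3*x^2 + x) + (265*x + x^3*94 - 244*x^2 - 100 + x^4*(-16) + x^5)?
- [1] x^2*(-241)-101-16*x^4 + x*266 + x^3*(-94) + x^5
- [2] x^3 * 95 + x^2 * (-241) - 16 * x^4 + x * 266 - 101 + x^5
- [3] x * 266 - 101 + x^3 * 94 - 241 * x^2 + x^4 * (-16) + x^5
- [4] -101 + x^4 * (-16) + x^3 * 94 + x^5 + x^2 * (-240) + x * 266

Adding the polynomials and combining like terms:
(-1 + 3*x^2 + x) + (265*x + x^3*94 - 244*x^2 - 100 + x^4*(-16) + x^5)
= x * 266 - 101 + x^3 * 94 - 241 * x^2 + x^4 * (-16) + x^5
3) x * 266 - 101 + x^3 * 94 - 241 * x^2 + x^4 * (-16) + x^5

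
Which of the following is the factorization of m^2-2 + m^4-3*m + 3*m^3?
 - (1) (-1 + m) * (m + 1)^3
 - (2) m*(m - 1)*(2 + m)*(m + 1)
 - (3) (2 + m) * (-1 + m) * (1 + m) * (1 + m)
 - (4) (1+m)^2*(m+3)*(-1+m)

We need to factor m^2-2 + m^4-3*m + 3*m^3.
The factored form is (2 + m) * (-1 + m) * (1 + m) * (1 + m).
3) (2 + m) * (-1 + m) * (1 + m) * (1 + m)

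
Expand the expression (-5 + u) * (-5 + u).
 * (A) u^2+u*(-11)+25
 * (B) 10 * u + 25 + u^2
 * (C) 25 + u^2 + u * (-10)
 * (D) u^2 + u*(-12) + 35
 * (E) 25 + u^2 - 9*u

Expanding (-5 + u) * (-5 + u):
= 25 + u^2 + u * (-10)
C) 25 + u^2 + u * (-10)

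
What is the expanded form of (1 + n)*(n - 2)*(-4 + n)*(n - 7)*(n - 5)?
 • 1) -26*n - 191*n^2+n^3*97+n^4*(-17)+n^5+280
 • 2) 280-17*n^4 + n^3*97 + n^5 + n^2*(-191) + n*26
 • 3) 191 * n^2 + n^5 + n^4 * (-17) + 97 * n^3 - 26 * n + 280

Expanding (1 + n)*(n - 2)*(-4 + n)*(n - 7)*(n - 5):
= -26*n - 191*n^2+n^3*97+n^4*(-17)+n^5+280
1) -26*n - 191*n^2+n^3*97+n^4*(-17)+n^5+280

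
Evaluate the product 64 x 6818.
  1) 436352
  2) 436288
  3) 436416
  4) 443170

64 * 6818 = 436352
1) 436352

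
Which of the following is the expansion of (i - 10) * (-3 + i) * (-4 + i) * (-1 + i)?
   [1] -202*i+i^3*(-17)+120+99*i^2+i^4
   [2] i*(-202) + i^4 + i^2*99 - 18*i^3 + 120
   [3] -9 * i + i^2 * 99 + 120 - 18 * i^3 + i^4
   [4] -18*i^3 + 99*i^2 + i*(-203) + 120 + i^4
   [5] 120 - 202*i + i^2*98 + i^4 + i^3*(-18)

Expanding (i - 10) * (-3 + i) * (-4 + i) * (-1 + i):
= i*(-202) + i^4 + i^2*99 - 18*i^3 + 120
2) i*(-202) + i^4 + i^2*99 - 18*i^3 + 120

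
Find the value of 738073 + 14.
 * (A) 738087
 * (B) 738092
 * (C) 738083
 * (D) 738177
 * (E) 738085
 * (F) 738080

738073 + 14 = 738087
A) 738087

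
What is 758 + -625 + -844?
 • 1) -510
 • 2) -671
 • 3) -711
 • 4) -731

First: 758 + -625 = 133
Then: 133 + -844 = -711
3) -711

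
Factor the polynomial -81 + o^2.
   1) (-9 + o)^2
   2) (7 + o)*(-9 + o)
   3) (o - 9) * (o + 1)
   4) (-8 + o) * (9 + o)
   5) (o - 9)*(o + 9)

We need to factor -81 + o^2.
The factored form is (o - 9)*(o + 9).
5) (o - 9)*(o + 9)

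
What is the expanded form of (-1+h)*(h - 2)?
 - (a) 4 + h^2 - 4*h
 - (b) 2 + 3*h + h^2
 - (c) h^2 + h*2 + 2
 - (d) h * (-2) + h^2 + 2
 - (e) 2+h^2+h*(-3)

Expanding (-1+h)*(h - 2):
= 2+h^2+h*(-3)
e) 2+h^2+h*(-3)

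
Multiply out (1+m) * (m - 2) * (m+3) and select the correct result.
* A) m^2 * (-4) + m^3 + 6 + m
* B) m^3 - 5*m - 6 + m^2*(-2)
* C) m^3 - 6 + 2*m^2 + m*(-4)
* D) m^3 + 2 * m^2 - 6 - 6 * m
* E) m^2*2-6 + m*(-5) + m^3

Expanding (1+m) * (m - 2) * (m+3):
= m^2*2-6 + m*(-5) + m^3
E) m^2*2-6 + m*(-5) + m^3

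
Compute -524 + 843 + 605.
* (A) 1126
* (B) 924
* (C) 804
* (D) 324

First: -524 + 843 = 319
Then: 319 + 605 = 924
B) 924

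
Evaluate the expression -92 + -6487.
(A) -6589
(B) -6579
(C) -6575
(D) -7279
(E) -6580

-92 + -6487 = -6579
B) -6579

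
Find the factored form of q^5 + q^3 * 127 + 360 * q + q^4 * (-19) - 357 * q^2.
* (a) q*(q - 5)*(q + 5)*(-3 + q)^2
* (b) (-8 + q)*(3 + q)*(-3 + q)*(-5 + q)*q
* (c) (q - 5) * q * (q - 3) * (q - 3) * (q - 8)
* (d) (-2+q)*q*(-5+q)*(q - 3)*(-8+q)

We need to factor q^5 + q^3 * 127 + 360 * q + q^4 * (-19) - 357 * q^2.
The factored form is (q - 5) * q * (q - 3) * (q - 3) * (q - 8).
c) (q - 5) * q * (q - 3) * (q - 3) * (q - 8)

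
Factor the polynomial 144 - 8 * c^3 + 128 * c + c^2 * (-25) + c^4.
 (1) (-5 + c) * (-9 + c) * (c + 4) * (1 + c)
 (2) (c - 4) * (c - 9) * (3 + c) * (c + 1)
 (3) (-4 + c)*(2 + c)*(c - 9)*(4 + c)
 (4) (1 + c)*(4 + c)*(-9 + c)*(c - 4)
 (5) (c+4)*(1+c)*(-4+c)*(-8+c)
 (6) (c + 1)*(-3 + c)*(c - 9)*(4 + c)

We need to factor 144 - 8 * c^3 + 128 * c + c^2 * (-25) + c^4.
The factored form is (1 + c)*(4 + c)*(-9 + c)*(c - 4).
4) (1 + c)*(4 + c)*(-9 + c)*(c - 4)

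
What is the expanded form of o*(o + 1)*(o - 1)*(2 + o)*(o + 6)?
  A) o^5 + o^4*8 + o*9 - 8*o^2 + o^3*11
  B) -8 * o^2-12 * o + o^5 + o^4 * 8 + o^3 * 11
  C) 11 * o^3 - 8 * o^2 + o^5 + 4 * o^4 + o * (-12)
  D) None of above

Expanding o*(o + 1)*(o - 1)*(2 + o)*(o + 6):
= -8 * o^2-12 * o + o^5 + o^4 * 8 + o^3 * 11
B) -8 * o^2-12 * o + o^5 + o^4 * 8 + o^3 * 11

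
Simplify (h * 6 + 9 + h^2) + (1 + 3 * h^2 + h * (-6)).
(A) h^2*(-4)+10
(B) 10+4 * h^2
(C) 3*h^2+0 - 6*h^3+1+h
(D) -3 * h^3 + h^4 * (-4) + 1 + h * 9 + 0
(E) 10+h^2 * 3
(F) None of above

Adding the polynomials and combining like terms:
(h*6 + 9 + h^2) + (1 + 3*h^2 + h*(-6))
= 10+4 * h^2
B) 10+4 * h^2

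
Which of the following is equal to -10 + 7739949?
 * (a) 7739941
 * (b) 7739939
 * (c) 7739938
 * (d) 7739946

-10 + 7739949 = 7739939
b) 7739939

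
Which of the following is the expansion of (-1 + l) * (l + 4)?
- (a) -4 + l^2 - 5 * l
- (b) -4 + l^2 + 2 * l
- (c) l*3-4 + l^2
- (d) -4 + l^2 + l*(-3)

Expanding (-1 + l) * (l + 4):
= l*3-4 + l^2
c) l*3-4 + l^2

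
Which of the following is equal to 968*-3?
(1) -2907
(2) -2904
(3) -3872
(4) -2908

968 * -3 = -2904
2) -2904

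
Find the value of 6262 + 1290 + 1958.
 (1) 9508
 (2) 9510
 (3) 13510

First: 6262 + 1290 = 7552
Then: 7552 + 1958 = 9510
2) 9510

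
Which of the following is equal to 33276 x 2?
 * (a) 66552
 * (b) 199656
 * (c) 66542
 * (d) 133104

33276 * 2 = 66552
a) 66552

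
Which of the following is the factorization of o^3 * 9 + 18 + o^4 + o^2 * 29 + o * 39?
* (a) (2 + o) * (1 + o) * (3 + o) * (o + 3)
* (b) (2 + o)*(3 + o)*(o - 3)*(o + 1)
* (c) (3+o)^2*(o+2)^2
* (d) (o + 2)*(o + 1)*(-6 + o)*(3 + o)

We need to factor o^3 * 9 + 18 + o^4 + o^2 * 29 + o * 39.
The factored form is (2 + o) * (1 + o) * (3 + o) * (o + 3).
a) (2 + o) * (1 + o) * (3 + o) * (o + 3)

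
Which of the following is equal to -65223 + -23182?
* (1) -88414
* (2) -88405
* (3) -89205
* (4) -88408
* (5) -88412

-65223 + -23182 = -88405
2) -88405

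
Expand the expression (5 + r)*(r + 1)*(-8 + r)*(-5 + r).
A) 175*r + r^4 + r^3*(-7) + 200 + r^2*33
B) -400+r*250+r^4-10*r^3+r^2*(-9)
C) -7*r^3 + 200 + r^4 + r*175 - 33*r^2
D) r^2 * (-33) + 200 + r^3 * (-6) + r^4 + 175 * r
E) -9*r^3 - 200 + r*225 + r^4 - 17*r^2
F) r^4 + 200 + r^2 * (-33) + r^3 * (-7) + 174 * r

Expanding (5 + r)*(r + 1)*(-8 + r)*(-5 + r):
= -7*r^3 + 200 + r^4 + r*175 - 33*r^2
C) -7*r^3 + 200 + r^4 + r*175 - 33*r^2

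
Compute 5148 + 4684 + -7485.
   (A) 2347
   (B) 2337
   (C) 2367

First: 5148 + 4684 = 9832
Then: 9832 + -7485 = 2347
A) 2347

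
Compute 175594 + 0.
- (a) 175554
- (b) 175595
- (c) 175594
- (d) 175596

175594 + 0 = 175594
c) 175594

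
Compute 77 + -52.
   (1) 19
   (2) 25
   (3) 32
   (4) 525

77 + -52 = 25
2) 25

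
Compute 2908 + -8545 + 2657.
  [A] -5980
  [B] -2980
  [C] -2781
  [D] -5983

First: 2908 + -8545 = -5637
Then: -5637 + 2657 = -2980
B) -2980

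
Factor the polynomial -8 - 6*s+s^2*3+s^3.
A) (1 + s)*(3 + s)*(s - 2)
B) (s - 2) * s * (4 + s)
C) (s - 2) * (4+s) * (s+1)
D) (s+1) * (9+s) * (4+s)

We need to factor -8 - 6*s+s^2*3+s^3.
The factored form is (s - 2) * (4+s) * (s+1).
C) (s - 2) * (4+s) * (s+1)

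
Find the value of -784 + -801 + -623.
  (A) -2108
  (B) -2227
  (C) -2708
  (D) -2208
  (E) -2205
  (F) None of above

First: -784 + -801 = -1585
Then: -1585 + -623 = -2208
D) -2208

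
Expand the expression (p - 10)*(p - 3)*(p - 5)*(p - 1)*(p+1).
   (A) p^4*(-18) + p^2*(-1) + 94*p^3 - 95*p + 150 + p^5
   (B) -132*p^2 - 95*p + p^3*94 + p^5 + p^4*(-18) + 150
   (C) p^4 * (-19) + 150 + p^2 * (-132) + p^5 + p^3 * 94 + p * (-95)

Expanding (p - 10)*(p - 3)*(p - 5)*(p - 1)*(p+1):
= -132*p^2 - 95*p + p^3*94 + p^5 + p^4*(-18) + 150
B) -132*p^2 - 95*p + p^3*94 + p^5 + p^4*(-18) + 150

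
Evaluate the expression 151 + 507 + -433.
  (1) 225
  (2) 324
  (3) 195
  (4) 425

First: 151 + 507 = 658
Then: 658 + -433 = 225
1) 225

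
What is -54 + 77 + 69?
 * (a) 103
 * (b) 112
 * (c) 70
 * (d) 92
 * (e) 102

First: -54 + 77 = 23
Then: 23 + 69 = 92
d) 92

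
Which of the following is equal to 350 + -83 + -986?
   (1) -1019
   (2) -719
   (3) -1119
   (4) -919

First: 350 + -83 = 267
Then: 267 + -986 = -719
2) -719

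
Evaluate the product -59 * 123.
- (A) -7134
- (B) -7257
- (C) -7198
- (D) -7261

-59 * 123 = -7257
B) -7257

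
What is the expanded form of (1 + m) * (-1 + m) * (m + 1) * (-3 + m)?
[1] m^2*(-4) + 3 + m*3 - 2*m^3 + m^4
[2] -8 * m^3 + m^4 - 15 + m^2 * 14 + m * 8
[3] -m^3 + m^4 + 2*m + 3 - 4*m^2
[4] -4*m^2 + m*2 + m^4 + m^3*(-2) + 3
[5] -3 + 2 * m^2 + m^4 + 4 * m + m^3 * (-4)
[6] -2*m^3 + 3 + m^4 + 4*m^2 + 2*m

Expanding (1 + m) * (-1 + m) * (m + 1) * (-3 + m):
= -4*m^2 + m*2 + m^4 + m^3*(-2) + 3
4) -4*m^2 + m*2 + m^4 + m^3*(-2) + 3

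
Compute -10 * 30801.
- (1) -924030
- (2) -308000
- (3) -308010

-10 * 30801 = -308010
3) -308010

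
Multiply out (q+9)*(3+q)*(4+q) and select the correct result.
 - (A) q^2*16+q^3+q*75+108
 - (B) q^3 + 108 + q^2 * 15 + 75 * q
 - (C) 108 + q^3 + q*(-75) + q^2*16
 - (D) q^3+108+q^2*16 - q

Expanding (q+9)*(3+q)*(4+q):
= q^2*16+q^3+q*75+108
A) q^2*16+q^3+q*75+108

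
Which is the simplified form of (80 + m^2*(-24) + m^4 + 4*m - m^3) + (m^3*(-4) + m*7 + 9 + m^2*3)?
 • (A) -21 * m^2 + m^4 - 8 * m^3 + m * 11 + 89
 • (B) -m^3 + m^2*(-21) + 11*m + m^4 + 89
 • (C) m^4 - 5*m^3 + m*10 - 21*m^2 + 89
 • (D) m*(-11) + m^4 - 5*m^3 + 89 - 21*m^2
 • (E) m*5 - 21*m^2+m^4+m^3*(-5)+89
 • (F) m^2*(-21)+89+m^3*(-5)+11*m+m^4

Adding the polynomials and combining like terms:
(80 + m^2*(-24) + m^4 + 4*m - m^3) + (m^3*(-4) + m*7 + 9 + m^2*3)
= m^2*(-21)+89+m^3*(-5)+11*m+m^4
F) m^2*(-21)+89+m^3*(-5)+11*m+m^4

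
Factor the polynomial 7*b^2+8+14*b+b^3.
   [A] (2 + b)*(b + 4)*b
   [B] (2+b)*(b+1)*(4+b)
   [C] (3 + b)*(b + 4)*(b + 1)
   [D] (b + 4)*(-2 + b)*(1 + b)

We need to factor 7*b^2+8+14*b+b^3.
The factored form is (2+b)*(b+1)*(4+b).
B) (2+b)*(b+1)*(4+b)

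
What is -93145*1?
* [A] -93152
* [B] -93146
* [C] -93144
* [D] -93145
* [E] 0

-93145 * 1 = -93145
D) -93145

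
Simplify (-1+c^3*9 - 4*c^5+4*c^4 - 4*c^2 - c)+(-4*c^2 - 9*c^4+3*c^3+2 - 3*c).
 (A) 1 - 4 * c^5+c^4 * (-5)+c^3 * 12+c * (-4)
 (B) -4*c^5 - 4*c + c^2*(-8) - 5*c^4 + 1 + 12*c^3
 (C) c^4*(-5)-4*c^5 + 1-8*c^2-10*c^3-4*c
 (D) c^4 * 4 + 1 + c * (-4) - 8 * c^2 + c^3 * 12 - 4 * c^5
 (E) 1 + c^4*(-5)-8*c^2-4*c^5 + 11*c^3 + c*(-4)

Adding the polynomials and combining like terms:
(-1 + c^3*9 - 4*c^5 + 4*c^4 - 4*c^2 - c) + (-4*c^2 - 9*c^4 + 3*c^3 + 2 - 3*c)
= -4*c^5 - 4*c + c^2*(-8) - 5*c^4 + 1 + 12*c^3
B) -4*c^5 - 4*c + c^2*(-8) - 5*c^4 + 1 + 12*c^3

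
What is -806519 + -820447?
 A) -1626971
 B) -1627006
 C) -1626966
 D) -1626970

-806519 + -820447 = -1626966
C) -1626966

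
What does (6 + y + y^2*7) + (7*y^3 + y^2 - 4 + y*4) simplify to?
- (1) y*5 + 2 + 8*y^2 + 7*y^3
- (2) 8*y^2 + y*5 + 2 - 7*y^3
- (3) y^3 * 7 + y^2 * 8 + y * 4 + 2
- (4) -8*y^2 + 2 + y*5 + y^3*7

Adding the polynomials and combining like terms:
(6 + y + y^2*7) + (7*y^3 + y^2 - 4 + y*4)
= y*5 + 2 + 8*y^2 + 7*y^3
1) y*5 + 2 + 8*y^2 + 7*y^3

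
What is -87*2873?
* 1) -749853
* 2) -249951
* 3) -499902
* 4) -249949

-87 * 2873 = -249951
2) -249951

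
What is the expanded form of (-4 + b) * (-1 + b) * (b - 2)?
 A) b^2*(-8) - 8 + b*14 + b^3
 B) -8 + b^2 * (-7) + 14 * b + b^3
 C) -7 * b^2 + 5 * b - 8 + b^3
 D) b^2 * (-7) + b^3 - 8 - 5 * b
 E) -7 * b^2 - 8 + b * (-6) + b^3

Expanding (-4 + b) * (-1 + b) * (b - 2):
= -8 + b^2 * (-7) + 14 * b + b^3
B) -8 + b^2 * (-7) + 14 * b + b^3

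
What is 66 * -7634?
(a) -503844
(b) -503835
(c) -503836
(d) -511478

66 * -7634 = -503844
a) -503844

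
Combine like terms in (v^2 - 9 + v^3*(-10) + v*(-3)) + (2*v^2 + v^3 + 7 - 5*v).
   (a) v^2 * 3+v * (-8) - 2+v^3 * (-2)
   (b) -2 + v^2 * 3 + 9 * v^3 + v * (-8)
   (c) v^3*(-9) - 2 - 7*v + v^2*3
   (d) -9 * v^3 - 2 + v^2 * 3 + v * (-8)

Adding the polynomials and combining like terms:
(v^2 - 9 + v^3*(-10) + v*(-3)) + (2*v^2 + v^3 + 7 - 5*v)
= -9 * v^3 - 2 + v^2 * 3 + v * (-8)
d) -9 * v^3 - 2 + v^2 * 3 + v * (-8)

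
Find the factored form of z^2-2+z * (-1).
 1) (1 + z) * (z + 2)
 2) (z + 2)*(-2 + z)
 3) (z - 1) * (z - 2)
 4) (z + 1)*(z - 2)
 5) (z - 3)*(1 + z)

We need to factor z^2-2+z * (-1).
The factored form is (z + 1)*(z - 2).
4) (z + 1)*(z - 2)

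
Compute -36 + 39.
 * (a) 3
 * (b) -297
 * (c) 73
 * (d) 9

-36 + 39 = 3
a) 3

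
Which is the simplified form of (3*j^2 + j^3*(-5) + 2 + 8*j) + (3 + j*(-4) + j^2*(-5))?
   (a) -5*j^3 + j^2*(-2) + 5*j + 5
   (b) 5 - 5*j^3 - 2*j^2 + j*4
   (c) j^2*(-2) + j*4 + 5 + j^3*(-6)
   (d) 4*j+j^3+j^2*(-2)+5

Adding the polynomials and combining like terms:
(3*j^2 + j^3*(-5) + 2 + 8*j) + (3 + j*(-4) + j^2*(-5))
= 5 - 5*j^3 - 2*j^2 + j*4
b) 5 - 5*j^3 - 2*j^2 + j*4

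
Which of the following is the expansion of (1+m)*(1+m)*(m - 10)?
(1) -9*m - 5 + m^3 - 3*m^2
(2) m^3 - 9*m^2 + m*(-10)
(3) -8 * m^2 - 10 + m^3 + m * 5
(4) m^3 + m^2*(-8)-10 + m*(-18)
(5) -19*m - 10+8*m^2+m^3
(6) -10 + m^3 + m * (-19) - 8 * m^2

Expanding (1+m)*(1+m)*(m - 10):
= -10 + m^3 + m * (-19) - 8 * m^2
6) -10 + m^3 + m * (-19) - 8 * m^2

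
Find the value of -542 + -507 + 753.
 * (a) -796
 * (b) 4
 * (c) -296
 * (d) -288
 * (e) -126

First: -542 + -507 = -1049
Then: -1049 + 753 = -296
c) -296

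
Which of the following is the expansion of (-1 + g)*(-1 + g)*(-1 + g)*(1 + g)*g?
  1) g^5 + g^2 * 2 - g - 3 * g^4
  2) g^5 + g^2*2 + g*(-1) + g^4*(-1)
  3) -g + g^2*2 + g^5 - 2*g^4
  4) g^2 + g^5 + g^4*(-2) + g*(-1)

Expanding (-1 + g)*(-1 + g)*(-1 + g)*(1 + g)*g:
= -g + g^2*2 + g^5 - 2*g^4
3) -g + g^2*2 + g^5 - 2*g^4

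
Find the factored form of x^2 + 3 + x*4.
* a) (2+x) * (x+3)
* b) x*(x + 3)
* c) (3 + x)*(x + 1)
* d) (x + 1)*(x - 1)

We need to factor x^2 + 3 + x*4.
The factored form is (3 + x)*(x + 1).
c) (3 + x)*(x + 1)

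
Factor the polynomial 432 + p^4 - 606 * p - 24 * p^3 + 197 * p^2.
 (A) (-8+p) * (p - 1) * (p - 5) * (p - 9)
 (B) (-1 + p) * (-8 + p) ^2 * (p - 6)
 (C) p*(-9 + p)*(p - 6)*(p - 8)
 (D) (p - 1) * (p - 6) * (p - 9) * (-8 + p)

We need to factor 432 + p^4 - 606 * p - 24 * p^3 + 197 * p^2.
The factored form is (p - 1) * (p - 6) * (p - 9) * (-8 + p).
D) (p - 1) * (p - 6) * (p - 9) * (-8 + p)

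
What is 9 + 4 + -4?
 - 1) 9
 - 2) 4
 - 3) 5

First: 9 + 4 = 13
Then: 13 + -4 = 9
1) 9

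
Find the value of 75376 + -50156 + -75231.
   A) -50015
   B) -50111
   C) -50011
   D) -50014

First: 75376 + -50156 = 25220
Then: 25220 + -75231 = -50011
C) -50011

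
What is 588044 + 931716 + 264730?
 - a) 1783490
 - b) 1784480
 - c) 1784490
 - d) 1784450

First: 588044 + 931716 = 1519760
Then: 1519760 + 264730 = 1784490
c) 1784490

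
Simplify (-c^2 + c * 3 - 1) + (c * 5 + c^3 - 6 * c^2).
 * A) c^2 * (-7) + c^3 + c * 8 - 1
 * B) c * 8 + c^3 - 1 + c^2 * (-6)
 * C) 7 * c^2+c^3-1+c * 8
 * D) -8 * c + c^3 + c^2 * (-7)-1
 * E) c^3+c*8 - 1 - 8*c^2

Adding the polynomials and combining like terms:
(-c^2 + c*3 - 1) + (c*5 + c^3 - 6*c^2)
= c^2 * (-7) + c^3 + c * 8 - 1
A) c^2 * (-7) + c^3 + c * 8 - 1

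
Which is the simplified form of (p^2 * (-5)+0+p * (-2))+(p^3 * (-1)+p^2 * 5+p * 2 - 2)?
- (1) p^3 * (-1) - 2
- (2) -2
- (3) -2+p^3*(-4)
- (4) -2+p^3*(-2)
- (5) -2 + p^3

Adding the polynomials and combining like terms:
(p^2*(-5) + 0 + p*(-2)) + (p^3*(-1) + p^2*5 + p*2 - 2)
= p^3 * (-1) - 2
1) p^3 * (-1) - 2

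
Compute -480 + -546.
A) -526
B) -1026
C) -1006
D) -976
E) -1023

-480 + -546 = -1026
B) -1026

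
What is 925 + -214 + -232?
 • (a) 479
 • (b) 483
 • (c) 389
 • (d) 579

First: 925 + -214 = 711
Then: 711 + -232 = 479
a) 479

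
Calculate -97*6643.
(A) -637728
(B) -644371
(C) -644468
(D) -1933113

-97 * 6643 = -644371
B) -644371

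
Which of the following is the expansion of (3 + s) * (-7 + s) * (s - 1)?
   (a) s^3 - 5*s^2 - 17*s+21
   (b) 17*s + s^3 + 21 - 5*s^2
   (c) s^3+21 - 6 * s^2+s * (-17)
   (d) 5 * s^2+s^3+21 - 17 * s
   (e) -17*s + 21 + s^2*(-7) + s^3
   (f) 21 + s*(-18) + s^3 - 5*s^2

Expanding (3 + s) * (-7 + s) * (s - 1):
= s^3 - 5*s^2 - 17*s+21
a) s^3 - 5*s^2 - 17*s+21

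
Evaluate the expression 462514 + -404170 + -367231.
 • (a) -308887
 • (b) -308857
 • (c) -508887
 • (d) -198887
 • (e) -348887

First: 462514 + -404170 = 58344
Then: 58344 + -367231 = -308887
a) -308887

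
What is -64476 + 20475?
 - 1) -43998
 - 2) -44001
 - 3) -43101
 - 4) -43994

-64476 + 20475 = -44001
2) -44001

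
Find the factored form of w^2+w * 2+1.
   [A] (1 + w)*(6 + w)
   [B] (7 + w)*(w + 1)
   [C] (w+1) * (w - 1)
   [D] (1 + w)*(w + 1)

We need to factor w^2+w * 2+1.
The factored form is (1 + w)*(w + 1).
D) (1 + w)*(w + 1)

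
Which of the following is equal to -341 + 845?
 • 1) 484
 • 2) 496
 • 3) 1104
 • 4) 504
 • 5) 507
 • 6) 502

-341 + 845 = 504
4) 504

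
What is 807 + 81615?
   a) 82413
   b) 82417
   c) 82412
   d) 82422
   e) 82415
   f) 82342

807 + 81615 = 82422
d) 82422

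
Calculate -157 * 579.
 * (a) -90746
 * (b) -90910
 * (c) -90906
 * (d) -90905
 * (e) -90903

-157 * 579 = -90903
e) -90903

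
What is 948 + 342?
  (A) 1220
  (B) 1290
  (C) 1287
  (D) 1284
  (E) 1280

948 + 342 = 1290
B) 1290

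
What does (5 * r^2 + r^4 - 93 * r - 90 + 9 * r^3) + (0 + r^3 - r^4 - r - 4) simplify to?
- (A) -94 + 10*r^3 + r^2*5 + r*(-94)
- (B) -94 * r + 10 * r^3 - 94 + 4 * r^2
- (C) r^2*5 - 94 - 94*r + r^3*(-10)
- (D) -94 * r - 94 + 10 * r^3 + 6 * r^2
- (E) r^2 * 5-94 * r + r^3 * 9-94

Adding the polynomials and combining like terms:
(5*r^2 + r^4 - 93*r - 90 + 9*r^3) + (0 + r^3 - r^4 - r - 4)
= -94 + 10*r^3 + r^2*5 + r*(-94)
A) -94 + 10*r^3 + r^2*5 + r*(-94)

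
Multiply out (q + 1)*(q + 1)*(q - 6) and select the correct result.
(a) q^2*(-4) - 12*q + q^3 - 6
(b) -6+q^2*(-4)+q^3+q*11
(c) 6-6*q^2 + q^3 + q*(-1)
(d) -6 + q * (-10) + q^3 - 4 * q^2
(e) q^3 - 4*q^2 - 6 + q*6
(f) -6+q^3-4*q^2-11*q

Expanding (q + 1)*(q + 1)*(q - 6):
= -6+q^3-4*q^2-11*q
f) -6+q^3-4*q^2-11*q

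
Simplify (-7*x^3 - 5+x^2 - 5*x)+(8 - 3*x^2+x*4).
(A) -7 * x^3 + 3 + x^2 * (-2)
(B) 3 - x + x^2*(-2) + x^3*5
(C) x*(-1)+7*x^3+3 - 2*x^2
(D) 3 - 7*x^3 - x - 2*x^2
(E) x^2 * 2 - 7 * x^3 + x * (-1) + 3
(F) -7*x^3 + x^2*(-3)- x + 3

Adding the polynomials and combining like terms:
(-7*x^3 - 5 + x^2 - 5*x) + (8 - 3*x^2 + x*4)
= 3 - 7*x^3 - x - 2*x^2
D) 3 - 7*x^3 - x - 2*x^2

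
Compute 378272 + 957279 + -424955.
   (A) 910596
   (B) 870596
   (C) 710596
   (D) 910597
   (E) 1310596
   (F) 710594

First: 378272 + 957279 = 1335551
Then: 1335551 + -424955 = 910596
A) 910596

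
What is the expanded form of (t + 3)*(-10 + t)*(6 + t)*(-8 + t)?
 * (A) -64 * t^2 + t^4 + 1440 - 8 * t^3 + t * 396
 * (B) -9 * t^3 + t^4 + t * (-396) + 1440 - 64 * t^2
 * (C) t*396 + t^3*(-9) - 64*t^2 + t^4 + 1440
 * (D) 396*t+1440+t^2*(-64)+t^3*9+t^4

Expanding (t + 3)*(-10 + t)*(6 + t)*(-8 + t):
= t*396 + t^3*(-9) - 64*t^2 + t^4 + 1440
C) t*396 + t^3*(-9) - 64*t^2 + t^4 + 1440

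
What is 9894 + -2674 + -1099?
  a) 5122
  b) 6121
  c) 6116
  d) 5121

First: 9894 + -2674 = 7220
Then: 7220 + -1099 = 6121
b) 6121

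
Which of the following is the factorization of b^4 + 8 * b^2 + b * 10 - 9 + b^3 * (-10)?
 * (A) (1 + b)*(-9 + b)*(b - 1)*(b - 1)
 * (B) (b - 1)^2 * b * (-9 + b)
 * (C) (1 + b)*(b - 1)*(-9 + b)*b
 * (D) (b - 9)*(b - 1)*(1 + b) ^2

We need to factor b^4 + 8 * b^2 + b * 10 - 9 + b^3 * (-10).
The factored form is (1 + b)*(-9 + b)*(b - 1)*(b - 1).
A) (1 + b)*(-9 + b)*(b - 1)*(b - 1)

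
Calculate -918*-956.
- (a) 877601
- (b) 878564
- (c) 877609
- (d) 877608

-918 * -956 = 877608
d) 877608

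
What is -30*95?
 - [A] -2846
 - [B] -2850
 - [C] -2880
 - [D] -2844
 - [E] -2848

-30 * 95 = -2850
B) -2850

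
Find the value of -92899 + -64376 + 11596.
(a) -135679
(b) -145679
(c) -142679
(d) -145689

First: -92899 + -64376 = -157275
Then: -157275 + 11596 = -145679
b) -145679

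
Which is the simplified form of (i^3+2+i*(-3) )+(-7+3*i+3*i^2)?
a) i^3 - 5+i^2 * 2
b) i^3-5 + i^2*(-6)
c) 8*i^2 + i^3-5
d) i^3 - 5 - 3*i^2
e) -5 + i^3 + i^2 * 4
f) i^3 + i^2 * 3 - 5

Adding the polynomials and combining like terms:
(i^3 + 2 + i*(-3)) + (-7 + 3*i + 3*i^2)
= i^3 + i^2 * 3 - 5
f) i^3 + i^2 * 3 - 5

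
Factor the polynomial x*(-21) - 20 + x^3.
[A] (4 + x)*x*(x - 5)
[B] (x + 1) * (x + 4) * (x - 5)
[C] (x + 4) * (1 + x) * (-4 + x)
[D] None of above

We need to factor x*(-21) - 20 + x^3.
The factored form is (x + 1) * (x + 4) * (x - 5).
B) (x + 1) * (x + 4) * (x - 5)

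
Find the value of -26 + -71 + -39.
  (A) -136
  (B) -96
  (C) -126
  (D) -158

First: -26 + -71 = -97
Then: -97 + -39 = -136
A) -136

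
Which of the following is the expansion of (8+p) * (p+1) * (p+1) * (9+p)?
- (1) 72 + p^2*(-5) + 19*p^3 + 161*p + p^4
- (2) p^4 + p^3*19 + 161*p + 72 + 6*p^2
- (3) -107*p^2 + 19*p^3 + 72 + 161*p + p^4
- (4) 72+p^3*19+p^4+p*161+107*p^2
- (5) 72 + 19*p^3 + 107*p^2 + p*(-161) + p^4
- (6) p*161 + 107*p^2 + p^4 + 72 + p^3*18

Expanding (8+p) * (p+1) * (p+1) * (9+p):
= 72+p^3*19+p^4+p*161+107*p^2
4) 72+p^3*19+p^4+p*161+107*p^2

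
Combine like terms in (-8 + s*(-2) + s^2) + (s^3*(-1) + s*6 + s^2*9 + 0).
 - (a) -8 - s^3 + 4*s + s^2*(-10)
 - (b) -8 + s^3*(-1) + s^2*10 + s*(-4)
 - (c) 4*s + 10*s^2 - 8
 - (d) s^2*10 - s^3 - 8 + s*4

Adding the polynomials and combining like terms:
(-8 + s*(-2) + s^2) + (s^3*(-1) + s*6 + s^2*9 + 0)
= s^2*10 - s^3 - 8 + s*4
d) s^2*10 - s^3 - 8 + s*4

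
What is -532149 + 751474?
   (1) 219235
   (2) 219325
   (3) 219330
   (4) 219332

-532149 + 751474 = 219325
2) 219325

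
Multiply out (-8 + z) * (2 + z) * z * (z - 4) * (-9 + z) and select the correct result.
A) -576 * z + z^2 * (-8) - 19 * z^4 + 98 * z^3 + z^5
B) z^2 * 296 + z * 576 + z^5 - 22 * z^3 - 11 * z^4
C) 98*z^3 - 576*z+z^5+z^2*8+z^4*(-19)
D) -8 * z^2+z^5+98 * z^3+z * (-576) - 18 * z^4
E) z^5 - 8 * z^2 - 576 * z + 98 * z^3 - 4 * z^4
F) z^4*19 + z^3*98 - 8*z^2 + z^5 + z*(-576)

Expanding (-8 + z) * (2 + z) * z * (z - 4) * (-9 + z):
= -576 * z + z^2 * (-8) - 19 * z^4 + 98 * z^3 + z^5
A) -576 * z + z^2 * (-8) - 19 * z^4 + 98 * z^3 + z^5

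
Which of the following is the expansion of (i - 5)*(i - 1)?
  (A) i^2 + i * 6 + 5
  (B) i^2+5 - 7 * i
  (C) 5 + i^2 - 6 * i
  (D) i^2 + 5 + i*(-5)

Expanding (i - 5)*(i - 1):
= 5 + i^2 - 6 * i
C) 5 + i^2 - 6 * i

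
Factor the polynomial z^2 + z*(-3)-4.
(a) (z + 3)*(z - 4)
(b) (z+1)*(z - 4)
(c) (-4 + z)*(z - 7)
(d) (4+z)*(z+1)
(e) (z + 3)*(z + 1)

We need to factor z^2 + z*(-3)-4.
The factored form is (z+1)*(z - 4).
b) (z+1)*(z - 4)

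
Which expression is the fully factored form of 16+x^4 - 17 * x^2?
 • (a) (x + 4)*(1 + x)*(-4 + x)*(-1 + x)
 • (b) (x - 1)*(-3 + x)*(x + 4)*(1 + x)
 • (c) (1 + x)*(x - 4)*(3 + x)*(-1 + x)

We need to factor 16+x^4 - 17 * x^2.
The factored form is (x + 4)*(1 + x)*(-4 + x)*(-1 + x).
a) (x + 4)*(1 + x)*(-4 + x)*(-1 + x)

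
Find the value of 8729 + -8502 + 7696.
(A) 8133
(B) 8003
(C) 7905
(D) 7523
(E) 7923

First: 8729 + -8502 = 227
Then: 227 + 7696 = 7923
E) 7923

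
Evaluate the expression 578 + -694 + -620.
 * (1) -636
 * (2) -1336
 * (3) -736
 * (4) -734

First: 578 + -694 = -116
Then: -116 + -620 = -736
3) -736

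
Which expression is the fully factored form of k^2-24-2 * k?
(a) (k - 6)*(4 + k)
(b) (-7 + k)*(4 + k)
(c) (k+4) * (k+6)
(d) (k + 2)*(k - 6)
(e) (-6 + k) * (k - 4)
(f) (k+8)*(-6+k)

We need to factor k^2-24-2 * k.
The factored form is (k - 6)*(4 + k).
a) (k - 6)*(4 + k)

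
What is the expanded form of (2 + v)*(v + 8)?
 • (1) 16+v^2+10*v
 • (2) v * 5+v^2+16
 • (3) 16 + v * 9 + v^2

Expanding (2 + v)*(v + 8):
= 16+v^2+10*v
1) 16+v^2+10*v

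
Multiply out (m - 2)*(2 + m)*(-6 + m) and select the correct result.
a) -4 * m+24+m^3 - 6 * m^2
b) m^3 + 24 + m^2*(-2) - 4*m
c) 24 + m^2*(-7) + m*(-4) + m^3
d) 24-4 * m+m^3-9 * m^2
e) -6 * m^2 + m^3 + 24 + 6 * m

Expanding (m - 2)*(2 + m)*(-6 + m):
= -4 * m+24+m^3 - 6 * m^2
a) -4 * m+24+m^3 - 6 * m^2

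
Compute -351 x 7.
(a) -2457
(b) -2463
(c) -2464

-351 * 7 = -2457
a) -2457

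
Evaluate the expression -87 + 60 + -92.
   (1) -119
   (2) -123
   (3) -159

First: -87 + 60 = -27
Then: -27 + -92 = -119
1) -119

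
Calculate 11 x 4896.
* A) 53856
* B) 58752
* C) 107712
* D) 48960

11 * 4896 = 53856
A) 53856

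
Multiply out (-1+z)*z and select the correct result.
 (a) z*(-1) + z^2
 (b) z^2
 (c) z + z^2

Expanding (-1+z)*z:
= z*(-1) + z^2
a) z*(-1) + z^2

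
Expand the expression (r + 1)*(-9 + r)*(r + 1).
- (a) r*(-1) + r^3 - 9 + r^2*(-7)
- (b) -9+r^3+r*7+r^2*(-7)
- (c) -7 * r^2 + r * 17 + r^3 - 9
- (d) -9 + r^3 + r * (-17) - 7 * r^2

Expanding (r + 1)*(-9 + r)*(r + 1):
= -9 + r^3 + r * (-17) - 7 * r^2
d) -9 + r^3 + r * (-17) - 7 * r^2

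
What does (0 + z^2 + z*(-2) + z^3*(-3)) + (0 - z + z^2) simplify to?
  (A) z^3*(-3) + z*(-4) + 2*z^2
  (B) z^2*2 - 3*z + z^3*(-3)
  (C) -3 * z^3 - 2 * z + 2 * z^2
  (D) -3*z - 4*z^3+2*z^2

Adding the polynomials and combining like terms:
(0 + z^2 + z*(-2) + z^3*(-3)) + (0 - z + z^2)
= z^2*2 - 3*z + z^3*(-3)
B) z^2*2 - 3*z + z^3*(-3)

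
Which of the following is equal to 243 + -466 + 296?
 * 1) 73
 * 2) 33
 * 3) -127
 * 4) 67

First: 243 + -466 = -223
Then: -223 + 296 = 73
1) 73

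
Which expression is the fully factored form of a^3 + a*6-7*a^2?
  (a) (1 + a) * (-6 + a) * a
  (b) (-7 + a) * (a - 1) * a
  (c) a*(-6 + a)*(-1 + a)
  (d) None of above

We need to factor a^3 + a*6-7*a^2.
The factored form is a*(-6 + a)*(-1 + a).
c) a*(-6 + a)*(-1 + a)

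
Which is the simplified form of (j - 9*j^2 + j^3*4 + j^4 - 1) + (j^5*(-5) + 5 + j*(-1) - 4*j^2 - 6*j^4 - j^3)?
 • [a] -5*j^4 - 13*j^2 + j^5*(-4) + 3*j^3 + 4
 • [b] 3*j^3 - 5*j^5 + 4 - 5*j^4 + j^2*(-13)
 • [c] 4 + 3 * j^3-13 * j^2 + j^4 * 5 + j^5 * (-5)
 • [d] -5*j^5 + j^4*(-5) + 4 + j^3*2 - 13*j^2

Adding the polynomials and combining like terms:
(j - 9*j^2 + j^3*4 + j^4 - 1) + (j^5*(-5) + 5 + j*(-1) - 4*j^2 - 6*j^4 - j^3)
= 3*j^3 - 5*j^5 + 4 - 5*j^4 + j^2*(-13)
b) 3*j^3 - 5*j^5 + 4 - 5*j^4 + j^2*(-13)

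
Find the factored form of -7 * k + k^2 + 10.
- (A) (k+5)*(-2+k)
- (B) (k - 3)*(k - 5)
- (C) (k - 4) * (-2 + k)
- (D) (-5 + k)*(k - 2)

We need to factor -7 * k + k^2 + 10.
The factored form is (-5 + k)*(k - 2).
D) (-5 + k)*(k - 2)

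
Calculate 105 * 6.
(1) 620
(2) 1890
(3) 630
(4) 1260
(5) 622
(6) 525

105 * 6 = 630
3) 630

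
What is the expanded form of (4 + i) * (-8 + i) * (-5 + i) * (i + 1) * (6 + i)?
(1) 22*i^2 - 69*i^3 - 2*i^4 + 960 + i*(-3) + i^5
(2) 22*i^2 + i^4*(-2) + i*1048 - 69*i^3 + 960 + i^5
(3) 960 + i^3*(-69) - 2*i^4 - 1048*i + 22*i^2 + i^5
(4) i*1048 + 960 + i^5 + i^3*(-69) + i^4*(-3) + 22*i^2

Expanding (4 + i) * (-8 + i) * (-5 + i) * (i + 1) * (6 + i):
= 22*i^2 + i^4*(-2) + i*1048 - 69*i^3 + 960 + i^5
2) 22*i^2 + i^4*(-2) + i*1048 - 69*i^3 + 960 + i^5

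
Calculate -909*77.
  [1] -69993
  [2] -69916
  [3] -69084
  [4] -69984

-909 * 77 = -69993
1) -69993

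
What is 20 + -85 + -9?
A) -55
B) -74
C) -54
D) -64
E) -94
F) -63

First: 20 + -85 = -65
Then: -65 + -9 = -74
B) -74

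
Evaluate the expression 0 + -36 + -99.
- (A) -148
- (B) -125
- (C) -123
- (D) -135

First: 0 + -36 = -36
Then: -36 + -99 = -135
D) -135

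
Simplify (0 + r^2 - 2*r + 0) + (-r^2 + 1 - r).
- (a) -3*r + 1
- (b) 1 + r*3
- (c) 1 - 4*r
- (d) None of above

Adding the polynomials and combining like terms:
(0 + r^2 - 2*r + 0) + (-r^2 + 1 - r)
= -3*r + 1
a) -3*r + 1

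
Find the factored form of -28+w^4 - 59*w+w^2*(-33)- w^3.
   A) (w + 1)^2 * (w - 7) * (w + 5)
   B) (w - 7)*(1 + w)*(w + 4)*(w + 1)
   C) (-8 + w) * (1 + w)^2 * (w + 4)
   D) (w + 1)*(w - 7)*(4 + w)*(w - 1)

We need to factor -28+w^4 - 59*w+w^2*(-33)- w^3.
The factored form is (w - 7)*(1 + w)*(w + 4)*(w + 1).
B) (w - 7)*(1 + w)*(w + 4)*(w + 1)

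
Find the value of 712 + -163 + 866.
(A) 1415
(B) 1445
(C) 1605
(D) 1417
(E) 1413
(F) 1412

First: 712 + -163 = 549
Then: 549 + 866 = 1415
A) 1415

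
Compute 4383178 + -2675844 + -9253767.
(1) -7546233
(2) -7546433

First: 4383178 + -2675844 = 1707334
Then: 1707334 + -9253767 = -7546433
2) -7546433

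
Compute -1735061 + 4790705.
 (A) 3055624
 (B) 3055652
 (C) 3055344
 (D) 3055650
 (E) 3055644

-1735061 + 4790705 = 3055644
E) 3055644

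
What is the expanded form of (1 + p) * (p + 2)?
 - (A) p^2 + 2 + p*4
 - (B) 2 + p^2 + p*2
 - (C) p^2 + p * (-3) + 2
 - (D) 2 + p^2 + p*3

Expanding (1 + p) * (p + 2):
= 2 + p^2 + p*3
D) 2 + p^2 + p*3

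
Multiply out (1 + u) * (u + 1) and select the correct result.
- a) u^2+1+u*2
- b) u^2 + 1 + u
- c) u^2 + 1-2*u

Expanding (1 + u) * (u + 1):
= u^2+1+u*2
a) u^2+1+u*2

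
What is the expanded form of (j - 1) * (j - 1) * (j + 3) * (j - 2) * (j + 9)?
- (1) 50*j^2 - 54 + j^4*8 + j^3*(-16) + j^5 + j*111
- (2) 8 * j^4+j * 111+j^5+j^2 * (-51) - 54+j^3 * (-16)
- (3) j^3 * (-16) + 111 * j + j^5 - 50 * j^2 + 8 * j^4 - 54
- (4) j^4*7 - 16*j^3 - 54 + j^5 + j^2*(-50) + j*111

Expanding (j - 1) * (j - 1) * (j + 3) * (j - 2) * (j + 9):
= j^3 * (-16) + 111 * j + j^5 - 50 * j^2 + 8 * j^4 - 54
3) j^3 * (-16) + 111 * j + j^5 - 50 * j^2 + 8 * j^4 - 54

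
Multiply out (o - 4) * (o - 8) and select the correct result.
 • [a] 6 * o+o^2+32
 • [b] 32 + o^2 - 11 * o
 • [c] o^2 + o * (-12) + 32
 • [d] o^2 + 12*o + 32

Expanding (o - 4) * (o - 8):
= o^2 + o * (-12) + 32
c) o^2 + o * (-12) + 32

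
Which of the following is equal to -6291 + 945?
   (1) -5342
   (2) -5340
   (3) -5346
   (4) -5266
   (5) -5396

-6291 + 945 = -5346
3) -5346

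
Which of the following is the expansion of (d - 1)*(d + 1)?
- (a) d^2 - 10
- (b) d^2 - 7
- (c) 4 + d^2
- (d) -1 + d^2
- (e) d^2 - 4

Expanding (d - 1)*(d + 1):
= -1 + d^2
d) -1 + d^2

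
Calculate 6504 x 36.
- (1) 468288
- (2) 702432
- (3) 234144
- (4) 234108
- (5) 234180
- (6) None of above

6504 * 36 = 234144
3) 234144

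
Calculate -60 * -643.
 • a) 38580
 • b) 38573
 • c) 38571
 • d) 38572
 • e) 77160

-60 * -643 = 38580
a) 38580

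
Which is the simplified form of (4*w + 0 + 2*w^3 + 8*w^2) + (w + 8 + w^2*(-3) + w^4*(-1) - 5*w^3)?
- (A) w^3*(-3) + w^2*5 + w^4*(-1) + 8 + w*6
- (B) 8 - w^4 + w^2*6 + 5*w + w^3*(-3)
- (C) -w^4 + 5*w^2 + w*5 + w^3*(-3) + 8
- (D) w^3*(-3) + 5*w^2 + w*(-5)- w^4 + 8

Adding the polynomials and combining like terms:
(4*w + 0 + 2*w^3 + 8*w^2) + (w + 8 + w^2*(-3) + w^4*(-1) - 5*w^3)
= -w^4 + 5*w^2 + w*5 + w^3*(-3) + 8
C) -w^4 + 5*w^2 + w*5 + w^3*(-3) + 8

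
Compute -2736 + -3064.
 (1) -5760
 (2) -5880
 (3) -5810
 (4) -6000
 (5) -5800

-2736 + -3064 = -5800
5) -5800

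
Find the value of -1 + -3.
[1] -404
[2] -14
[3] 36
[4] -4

-1 + -3 = -4
4) -4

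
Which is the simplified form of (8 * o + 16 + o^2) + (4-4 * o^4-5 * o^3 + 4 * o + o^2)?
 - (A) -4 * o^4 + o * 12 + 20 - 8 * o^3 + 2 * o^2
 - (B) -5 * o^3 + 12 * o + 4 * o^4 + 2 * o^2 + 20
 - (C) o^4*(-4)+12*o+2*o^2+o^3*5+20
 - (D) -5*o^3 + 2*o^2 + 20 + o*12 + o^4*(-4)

Adding the polynomials and combining like terms:
(8*o + 16 + o^2) + (4 - 4*o^4 - 5*o^3 + 4*o + o^2)
= -5*o^3 + 2*o^2 + 20 + o*12 + o^4*(-4)
D) -5*o^3 + 2*o^2 + 20 + o*12 + o^4*(-4)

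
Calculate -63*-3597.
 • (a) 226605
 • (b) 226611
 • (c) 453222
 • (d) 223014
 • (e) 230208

-63 * -3597 = 226611
b) 226611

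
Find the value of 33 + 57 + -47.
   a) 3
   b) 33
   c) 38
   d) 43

First: 33 + 57 = 90
Then: 90 + -47 = 43
d) 43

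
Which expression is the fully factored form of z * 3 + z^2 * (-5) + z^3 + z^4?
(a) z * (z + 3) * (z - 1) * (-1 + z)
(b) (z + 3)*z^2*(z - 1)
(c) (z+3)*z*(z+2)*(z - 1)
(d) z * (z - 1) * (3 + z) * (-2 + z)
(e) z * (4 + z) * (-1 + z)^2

We need to factor z * 3 + z^2 * (-5) + z^3 + z^4.
The factored form is z * (z + 3) * (z - 1) * (-1 + z).
a) z * (z + 3) * (z - 1) * (-1 + z)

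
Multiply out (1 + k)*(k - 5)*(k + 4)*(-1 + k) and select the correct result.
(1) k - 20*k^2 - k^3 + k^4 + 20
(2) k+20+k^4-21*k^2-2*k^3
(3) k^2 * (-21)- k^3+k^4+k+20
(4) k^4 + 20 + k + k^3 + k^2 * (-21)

Expanding (1 + k)*(k - 5)*(k + 4)*(-1 + k):
= k^2 * (-21)- k^3+k^4+k+20
3) k^2 * (-21)- k^3+k^4+k+20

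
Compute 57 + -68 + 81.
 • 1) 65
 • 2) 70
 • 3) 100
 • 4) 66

First: 57 + -68 = -11
Then: -11 + 81 = 70
2) 70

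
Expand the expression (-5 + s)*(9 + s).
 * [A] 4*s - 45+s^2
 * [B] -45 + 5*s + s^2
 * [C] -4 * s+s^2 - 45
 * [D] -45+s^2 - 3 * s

Expanding (-5 + s)*(9 + s):
= 4*s - 45+s^2
A) 4*s - 45+s^2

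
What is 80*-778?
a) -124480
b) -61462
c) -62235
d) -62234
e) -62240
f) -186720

80 * -778 = -62240
e) -62240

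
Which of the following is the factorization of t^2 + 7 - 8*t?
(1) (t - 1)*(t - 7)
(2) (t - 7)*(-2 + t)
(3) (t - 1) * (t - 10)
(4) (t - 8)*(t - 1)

We need to factor t^2 + 7 - 8*t.
The factored form is (t - 1)*(t - 7).
1) (t - 1)*(t - 7)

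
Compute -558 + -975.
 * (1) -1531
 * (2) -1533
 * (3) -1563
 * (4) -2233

-558 + -975 = -1533
2) -1533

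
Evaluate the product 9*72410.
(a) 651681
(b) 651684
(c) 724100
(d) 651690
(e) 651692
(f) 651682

9 * 72410 = 651690
d) 651690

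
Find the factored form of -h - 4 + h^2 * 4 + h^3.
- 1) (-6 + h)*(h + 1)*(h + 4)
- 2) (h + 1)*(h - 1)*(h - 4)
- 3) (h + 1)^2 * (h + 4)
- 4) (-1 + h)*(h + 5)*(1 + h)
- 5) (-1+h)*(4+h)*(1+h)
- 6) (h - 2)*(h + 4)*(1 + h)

We need to factor -h - 4 + h^2 * 4 + h^3.
The factored form is (-1+h)*(4+h)*(1+h).
5) (-1+h)*(4+h)*(1+h)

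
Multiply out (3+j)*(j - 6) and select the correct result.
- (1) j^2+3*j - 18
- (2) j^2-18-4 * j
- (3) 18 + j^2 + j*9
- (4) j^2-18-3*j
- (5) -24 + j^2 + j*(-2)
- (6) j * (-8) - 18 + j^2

Expanding (3+j)*(j - 6):
= j^2-18-3*j
4) j^2-18-3*j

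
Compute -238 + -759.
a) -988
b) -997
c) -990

-238 + -759 = -997
b) -997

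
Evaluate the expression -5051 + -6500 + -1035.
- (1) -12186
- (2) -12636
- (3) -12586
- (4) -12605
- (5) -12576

First: -5051 + -6500 = -11551
Then: -11551 + -1035 = -12586
3) -12586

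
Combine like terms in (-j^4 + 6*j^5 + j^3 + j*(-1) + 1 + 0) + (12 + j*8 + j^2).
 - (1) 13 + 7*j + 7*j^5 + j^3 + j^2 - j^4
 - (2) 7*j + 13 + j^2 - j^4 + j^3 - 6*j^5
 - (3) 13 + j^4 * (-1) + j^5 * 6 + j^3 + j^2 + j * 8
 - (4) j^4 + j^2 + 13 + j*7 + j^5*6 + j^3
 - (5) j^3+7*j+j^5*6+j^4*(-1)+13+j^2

Adding the polynomials and combining like terms:
(-j^4 + 6*j^5 + j^3 + j*(-1) + 1 + 0) + (12 + j*8 + j^2)
= j^3+7*j+j^5*6+j^4*(-1)+13+j^2
5) j^3+7*j+j^5*6+j^4*(-1)+13+j^2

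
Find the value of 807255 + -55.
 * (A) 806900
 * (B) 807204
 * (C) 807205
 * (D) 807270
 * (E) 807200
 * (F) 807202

807255 + -55 = 807200
E) 807200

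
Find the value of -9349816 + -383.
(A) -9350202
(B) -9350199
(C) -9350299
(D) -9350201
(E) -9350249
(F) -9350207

-9349816 + -383 = -9350199
B) -9350199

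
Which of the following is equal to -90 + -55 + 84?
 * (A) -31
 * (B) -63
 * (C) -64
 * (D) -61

First: -90 + -55 = -145
Then: -145 + 84 = -61
D) -61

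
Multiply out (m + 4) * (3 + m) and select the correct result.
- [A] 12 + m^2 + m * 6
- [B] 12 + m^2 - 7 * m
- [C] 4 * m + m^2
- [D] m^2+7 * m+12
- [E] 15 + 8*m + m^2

Expanding (m + 4) * (3 + m):
= m^2+7 * m+12
D) m^2+7 * m+12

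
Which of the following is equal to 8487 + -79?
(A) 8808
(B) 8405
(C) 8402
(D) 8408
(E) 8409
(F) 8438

8487 + -79 = 8408
D) 8408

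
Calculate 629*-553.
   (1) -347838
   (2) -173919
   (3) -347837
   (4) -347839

629 * -553 = -347837
3) -347837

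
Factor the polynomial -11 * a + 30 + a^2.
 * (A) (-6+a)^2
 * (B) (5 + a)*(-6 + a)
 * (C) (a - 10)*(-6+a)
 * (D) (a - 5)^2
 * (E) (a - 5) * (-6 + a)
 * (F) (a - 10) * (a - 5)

We need to factor -11 * a + 30 + a^2.
The factored form is (a - 5) * (-6 + a).
E) (a - 5) * (-6 + a)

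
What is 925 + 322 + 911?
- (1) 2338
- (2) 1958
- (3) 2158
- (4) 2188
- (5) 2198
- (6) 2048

First: 925 + 322 = 1247
Then: 1247 + 911 = 2158
3) 2158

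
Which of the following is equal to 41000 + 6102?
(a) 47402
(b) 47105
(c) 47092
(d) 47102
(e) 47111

41000 + 6102 = 47102
d) 47102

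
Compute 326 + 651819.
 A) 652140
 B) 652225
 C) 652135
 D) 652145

326 + 651819 = 652145
D) 652145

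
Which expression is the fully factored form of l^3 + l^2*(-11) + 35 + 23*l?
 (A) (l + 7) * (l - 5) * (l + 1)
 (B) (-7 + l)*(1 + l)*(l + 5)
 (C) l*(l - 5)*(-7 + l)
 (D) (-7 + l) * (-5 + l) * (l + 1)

We need to factor l^3 + l^2*(-11) + 35 + 23*l.
The factored form is (-7 + l) * (-5 + l) * (l + 1).
D) (-7 + l) * (-5 + l) * (l + 1)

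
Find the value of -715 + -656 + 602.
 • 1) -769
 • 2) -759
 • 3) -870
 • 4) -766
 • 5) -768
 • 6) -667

First: -715 + -656 = -1371
Then: -1371 + 602 = -769
1) -769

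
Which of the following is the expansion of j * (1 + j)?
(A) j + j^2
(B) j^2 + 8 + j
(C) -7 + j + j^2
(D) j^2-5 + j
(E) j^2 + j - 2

Expanding j * (1 + j):
= j + j^2
A) j + j^2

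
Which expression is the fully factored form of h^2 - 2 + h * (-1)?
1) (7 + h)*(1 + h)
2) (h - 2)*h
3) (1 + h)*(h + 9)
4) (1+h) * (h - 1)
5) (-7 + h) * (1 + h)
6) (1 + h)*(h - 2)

We need to factor h^2 - 2 + h * (-1).
The factored form is (1 + h)*(h - 2).
6) (1 + h)*(h - 2)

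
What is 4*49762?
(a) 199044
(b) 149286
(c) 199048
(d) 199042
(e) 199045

4 * 49762 = 199048
c) 199048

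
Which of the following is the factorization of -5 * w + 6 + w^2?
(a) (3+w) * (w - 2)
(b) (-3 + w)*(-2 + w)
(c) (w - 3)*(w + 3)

We need to factor -5 * w + 6 + w^2.
The factored form is (-3 + w)*(-2 + w).
b) (-3 + w)*(-2 + w)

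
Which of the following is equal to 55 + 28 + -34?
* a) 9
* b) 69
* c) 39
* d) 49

First: 55 + 28 = 83
Then: 83 + -34 = 49
d) 49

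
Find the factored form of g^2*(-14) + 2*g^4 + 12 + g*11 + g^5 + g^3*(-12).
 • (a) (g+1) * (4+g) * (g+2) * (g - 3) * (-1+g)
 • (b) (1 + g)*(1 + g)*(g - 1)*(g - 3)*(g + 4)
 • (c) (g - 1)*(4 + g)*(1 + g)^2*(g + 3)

We need to factor g^2*(-14) + 2*g^4 + 12 + g*11 + g^5 + g^3*(-12).
The factored form is (1 + g)*(1 + g)*(g - 1)*(g - 3)*(g + 4).
b) (1 + g)*(1 + g)*(g - 1)*(g - 3)*(g + 4)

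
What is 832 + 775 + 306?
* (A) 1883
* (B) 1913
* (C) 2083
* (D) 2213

First: 832 + 775 = 1607
Then: 1607 + 306 = 1913
B) 1913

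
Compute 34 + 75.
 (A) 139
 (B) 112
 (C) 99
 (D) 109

34 + 75 = 109
D) 109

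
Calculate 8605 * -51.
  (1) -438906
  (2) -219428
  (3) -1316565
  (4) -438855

8605 * -51 = -438855
4) -438855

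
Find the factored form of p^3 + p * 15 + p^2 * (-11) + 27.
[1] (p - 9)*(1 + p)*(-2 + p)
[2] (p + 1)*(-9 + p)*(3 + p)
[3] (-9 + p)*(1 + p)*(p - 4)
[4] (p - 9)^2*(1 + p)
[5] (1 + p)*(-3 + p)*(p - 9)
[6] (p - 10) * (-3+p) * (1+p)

We need to factor p^3 + p * 15 + p^2 * (-11) + 27.
The factored form is (1 + p)*(-3 + p)*(p - 9).
5) (1 + p)*(-3 + p)*(p - 9)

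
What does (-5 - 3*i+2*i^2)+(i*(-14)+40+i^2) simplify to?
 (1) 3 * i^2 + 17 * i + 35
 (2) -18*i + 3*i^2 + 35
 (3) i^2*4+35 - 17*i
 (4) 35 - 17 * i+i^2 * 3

Adding the polynomials and combining like terms:
(-5 - 3*i + 2*i^2) + (i*(-14) + 40 + i^2)
= 35 - 17 * i+i^2 * 3
4) 35 - 17 * i+i^2 * 3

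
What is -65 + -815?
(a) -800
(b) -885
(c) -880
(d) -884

-65 + -815 = -880
c) -880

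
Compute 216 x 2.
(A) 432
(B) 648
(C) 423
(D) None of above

216 * 2 = 432
A) 432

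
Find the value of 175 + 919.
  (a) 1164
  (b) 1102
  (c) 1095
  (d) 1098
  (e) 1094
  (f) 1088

175 + 919 = 1094
e) 1094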